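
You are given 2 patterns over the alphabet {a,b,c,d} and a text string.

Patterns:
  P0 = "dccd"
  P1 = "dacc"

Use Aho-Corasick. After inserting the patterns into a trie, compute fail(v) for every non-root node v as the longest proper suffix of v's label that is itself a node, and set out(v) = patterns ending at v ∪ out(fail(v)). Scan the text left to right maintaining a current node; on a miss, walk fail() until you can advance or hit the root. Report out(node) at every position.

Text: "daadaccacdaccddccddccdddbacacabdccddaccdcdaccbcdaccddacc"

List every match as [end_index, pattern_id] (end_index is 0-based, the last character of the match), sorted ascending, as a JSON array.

Build:
Trie nodes:
  n0 'ε': d→1
  n1 'd': a→5 c→2
  n2 'dc': c→3
  n3 'dcc': d→4
  n4 'dccd': ·  [P0 ends]
  n5 'da': c→6
  n6 'dac': c→7
  n7 'dacc': ·  [P1 ends]

Failure links (BFS by depth):
  n1('d'): parent n0 fail=0; on 'd' 0 → fail=0;  out ∅∪∅=∅
  n2('dc'): parent n1 fail=0; on 'c' 0 → fail=0;  out ∅∪∅=∅
  n5('da'): parent n1 fail=0; on 'a' 0 → fail=0;  out ∅∪∅=∅
  n3('dcc'): parent n2 fail=0; on 'c' 0 → fail=0;  out ∅∪∅=∅
  n6('dac'): parent n5 fail=0; on 'c' 0 → fail=0;  out ∅∪∅=∅
  n4('dccd'): parent n3 fail=0; on 'd' 0 → fail=1;  out {0}∪∅={0}
  n7('dacc'): parent n6 fail=0; on 'c' 0 → fail=0;  out {1}∪∅={1}

Scan:
[0] read 'd'  n0⇒n1
[1] read 'a'  n1⇒n5
[2] read 'a'  n5⇒n0 ·f
[3] read 'd'  n0⇒n1
[4] read 'a'  n1⇒n5
[5] read 'c'  n5⇒n6
[6] read 'c'  n6⇒n7  → match P1@[3:6]
[7] read 'a'  n7⇒n0 ·f
[8] read 'c'  n0⇒n0
[9] read 'd'  n0⇒n1
[10] read 'a'  n1⇒n5
[11] read 'c'  n5⇒n6
[12] read 'c'  n6⇒n7  → match P1@[9:12]
[13] read 'd'  n7⇒n1 ·f
[14] read 'd'  n1⇒n1 ·f
[15] read 'c'  n1⇒n2
[16] read 'c'  n2⇒n3
[17] read 'd'  n3⇒n4  → match P0@[14:17]
[18] read 'd'  n4⇒n1 ·f
[19] read 'c'  n1⇒n2
[20] read 'c'  n2⇒n3
[21] read 'd'  n3⇒n4  → match P0@[18:21]
[22] read 'd'  n4⇒n1 ·f
[23] read 'd'  n1⇒n1 ·f
[24] read 'b'  n1⇒n0 ·f
[25] read 'a'  n0⇒n0
[26] read 'c'  n0⇒n0
[27] read 'a'  n0⇒n0
[28] read 'c'  n0⇒n0
[29] read 'a'  n0⇒n0
[30] read 'b'  n0⇒n0
[31] read 'd'  n0⇒n1
[32] read 'c'  n1⇒n2
[33] read 'c'  n2⇒n3
[34] read 'd'  n3⇒n4  → match P0@[31:34]
[35] read 'd'  n4⇒n1 ·f
[36] read 'a'  n1⇒n5
[37] read 'c'  n5⇒n6
[38] read 'c'  n6⇒n7  → match P1@[35:38]
[39] read 'd'  n7⇒n1 ·f
[40] read 'c'  n1⇒n2
[41] read 'd'  n2⇒n1 ·f
[42] read 'a'  n1⇒n5
[43] read 'c'  n5⇒n6
[44] read 'c'  n6⇒n7  → match P1@[41:44]
[45] read 'b'  n7⇒n0 ·f
[46] read 'c'  n0⇒n0
[47] read 'd'  n0⇒n1
[48] read 'a'  n1⇒n5
[49] read 'c'  n5⇒n6
[50] read 'c'  n6⇒n7  → match P1@[47:50]
[51] read 'd'  n7⇒n1 ·f
[52] read 'd'  n1⇒n1 ·f
[53] read 'a'  n1⇒n5
[54] read 'c'  n5⇒n6
[55] read 'c'  n6⇒n7  → match P1@[52:55]

All matches (sorted): [[6,1],[12,1],[17,0],[21,0],[34,0],[38,1],[44,1],[50,1],[55,1]]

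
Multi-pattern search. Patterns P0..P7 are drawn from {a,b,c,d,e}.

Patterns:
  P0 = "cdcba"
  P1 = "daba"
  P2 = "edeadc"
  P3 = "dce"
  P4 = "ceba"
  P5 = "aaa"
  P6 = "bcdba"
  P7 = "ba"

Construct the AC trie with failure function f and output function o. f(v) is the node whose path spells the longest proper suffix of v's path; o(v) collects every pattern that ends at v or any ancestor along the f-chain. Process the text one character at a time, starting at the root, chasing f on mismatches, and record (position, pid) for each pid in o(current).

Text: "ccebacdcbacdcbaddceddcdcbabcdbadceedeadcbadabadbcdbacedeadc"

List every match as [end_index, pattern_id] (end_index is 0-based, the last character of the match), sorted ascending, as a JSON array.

Build automaton:
Trie (insert patterns):
  n0 'ε': a→21 b→24 c→1 d→6 e→10
  n1 'c': d→2 e→18
  n2 'cd': c→3
  n3 'cdc': b→4
  n4 'cdcb': a→5
  n5 'cdcba': ·  [P0 ends]
  n6 'd': a→7 c→16
  n7 'da': b→8
  n8 'dab': a→9
  n9 'daba': ·  [P1 ends]
  n10 'e': d→11
  n11 'ed': e→12
  n12 'ede': a→13
  n13 'edea': d→14
  n14 'edead': c→15
  n15 'edeadc': ·  [P2 ends]
  n16 'dc': e→17
  n17 'dce': ·  [P3 ends]
  n18 'ce': b→19
  n19 'ceb': a→20
  n20 'ceba': ·  [P4 ends]
  n21 'a': a→22
  n22 'aa': a→23
  n23 'aaa': ·  [P5 ends]
  n24 'b': a→29 c→25
  n25 'bc': d→26
  n26 'bcd': b→27
  n27 'bcdb': a→28
  n28 'bcdba': ·  [P6 ends]
  n29 'ba': ·  [P7 ends]

BFS fail/out derivation:
  fail(1) 'c': from fail(0)=0 chase 'c': 0 ⇒ 0;  out=∅∪out(0)=∅
  fail(6) 'd': from fail(0)=0 chase 'd': 0 ⇒ 0;  out=∅∪out(0)=∅
  fail(10) 'e': from fail(0)=0 chase 'e': 0 ⇒ 0;  out=∅∪out(0)=∅
  fail(21) 'a': from fail(0)=0 chase 'a': 0 ⇒ 0;  out=∅∪out(0)=∅
  fail(24) 'b': from fail(0)=0 chase 'b': 0 ⇒ 0;  out=∅∪out(0)=∅
  fail(2) 'cd': from fail(1)=0 chase 'd': 0 ⇒ 6;  out=∅∪out(6)=∅
  fail(7) 'da': from fail(6)=0 chase 'a': 0 ⇒ 21;  out=∅∪out(21)=∅
  fail(11) 'ed': from fail(10)=0 chase 'd': 0 ⇒ 6;  out=∅∪out(6)=∅
  fail(16) 'dc': from fail(6)=0 chase 'c': 0 ⇒ 1;  out=∅∪out(1)=∅
  fail(18) 'ce': from fail(1)=0 chase 'e': 0 ⇒ 10;  out=∅∪out(10)=∅
  fail(22) 'aa': from fail(21)=0 chase 'a': 0 ⇒ 21;  out=∅∪out(21)=∅
  fail(25) 'bc': from fail(24)=0 chase 'c': 0 ⇒ 1;  out=∅∪out(1)=∅
  fail(29) 'ba': from fail(24)=0 chase 'a': 0 ⇒ 21;  out={7}∪out(21)={7}
  fail(3) 'cdc': from fail(2)=6 chase 'c': 6 ⇒ 16;  out=∅∪out(16)=∅
  fail(8) 'dab': from fail(7)=21 chase 'b': 21→0 ⇒ 24;  out=∅∪out(24)=∅
  fail(12) 'ede': from fail(11)=6 chase 'e': 6→0 ⇒ 10;  out=∅∪out(10)=∅
  fail(17) 'dce': from fail(16)=1 chase 'e': 1 ⇒ 18;  out={3}∪out(18)={3}
  fail(19) 'ceb': from fail(18)=10 chase 'b': 10→0 ⇒ 24;  out=∅∪out(24)=∅
  fail(23) 'aaa': from fail(22)=21 chase 'a': 21 ⇒ 22;  out={5}∪out(22)={5}
  fail(26) 'bcd': from fail(25)=1 chase 'd': 1 ⇒ 2;  out=∅∪out(2)=∅
  fail(4) 'cdcb': from fail(3)=16 chase 'b': 16→1→0 ⇒ 24;  out=∅∪out(24)=∅
  fail(9) 'daba': from fail(8)=24 chase 'a': 24 ⇒ 29;  out={1}∪out(29)={1,7}
  fail(13) 'edea': from fail(12)=10 chase 'a': 10→0 ⇒ 21;  out=∅∪out(21)=∅
  fail(20) 'ceba': from fail(19)=24 chase 'a': 24 ⇒ 29;  out={4}∪out(29)={4,7}
  fail(27) 'bcdb': from fail(26)=2 chase 'b': 2→6→0 ⇒ 24;  out=∅∪out(24)=∅
  fail(5) 'cdcba': from fail(4)=24 chase 'a': 24 ⇒ 29;  out={0}∪out(29)={0,7}
  fail(14) 'edead': from fail(13)=21 chase 'd': 21→0 ⇒ 6;  out=∅∪out(6)=∅
  fail(28) 'bcdba': from fail(27)=24 chase 'a': 24 ⇒ 29;  out={6}∪out(29)={6,7}
  fail(15) 'edeadc': from fail(14)=6 chase 'c': 6 ⇒ 16;  out={2}∪out(16)={2}

Text stream:
[0] read 'c'  n0⇒n1
[1] read 'c'  n1⇒n1 (fail-walked)
[2] read 'e'  n1⇒n18
[3] read 'b'  n18⇒n19
[4] read 'a'  n19⇒n20  → match P4@[1:4],P7@[3:4]
[5] read 'c'  n20⇒n1 (fail-walked)
[6] read 'd'  n1⇒n2
[7] read 'c'  n2⇒n3
[8] read 'b'  n3⇒n4
[9] read 'a'  n4⇒n5  → match P0@[5:9],P7@[8:9]
[10] read 'c'  n5⇒n1 (fail-walked)
[11] read 'd'  n1⇒n2
[12] read 'c'  n2⇒n3
[13] read 'b'  n3⇒n4
[14] read 'a'  n4⇒n5  → match P0@[10:14],P7@[13:14]
[15] read 'd'  n5⇒n6 (fail-walked)
[16] read 'd'  n6⇒n6 (fail-walked)
[17] read 'c'  n6⇒n16
[18] read 'e'  n16⇒n17  → match P3@[16:18]
[19] read 'd'  n17⇒n11 (fail-walked)
[20] read 'd'  n11⇒n6 (fail-walked)
[21] read 'c'  n6⇒n16
[22] read 'd'  n16⇒n2 (fail-walked)
[23] read 'c'  n2⇒n3
[24] read 'b'  n3⇒n4
[25] read 'a'  n4⇒n5  → match P0@[21:25],P7@[24:25]
[26] read 'b'  n5⇒n24 (fail-walked)
[27] read 'c'  n24⇒n25
[28] read 'd'  n25⇒n26
[29] read 'b'  n26⇒n27
[30] read 'a'  n27⇒n28  → match P6@[26:30],P7@[29:30]
[31] read 'd'  n28⇒n6 (fail-walked)
[32] read 'c'  n6⇒n16
[33] read 'e'  n16⇒n17  → match P3@[31:33]
[34] read 'e'  n17⇒n10 (fail-walked)
[35] read 'd'  n10⇒n11
[36] read 'e'  n11⇒n12
[37] read 'a'  n12⇒n13
[38] read 'd'  n13⇒n14
[39] read 'c'  n14⇒n15  → match P2@[34:39]
[40] read 'b'  n15⇒n24 (fail-walked)
[41] read 'a'  n24⇒n29  → match P7@[40:41]
[42] read 'd'  n29⇒n6 (fail-walked)
[43] read 'a'  n6⇒n7
[44] read 'b'  n7⇒n8
[45] read 'a'  n8⇒n9  → match P1@[42:45],P7@[44:45]
[46] read 'd'  n9⇒n6 (fail-walked)
[47] read 'b'  n6⇒n24 (fail-walked)
[48] read 'c'  n24⇒n25
[49] read 'd'  n25⇒n26
[50] read 'b'  n26⇒n27
[51] read 'a'  n27⇒n28  → match P6@[47:51],P7@[50:51]
[52] read 'c'  n28⇒n1 (fail-walked)
[53] read 'e'  n1⇒n18
[54] read 'd'  n18⇒n11 (fail-walked)
[55] read 'e'  n11⇒n12
[56] read 'a'  n12⇒n13
[57] read 'd'  n13⇒n14
[58] read 'c'  n14⇒n15  → match P2@[53:58]

Matches: [[4,4],[4,7],[9,0],[9,7],[14,0],[14,7],[18,3],[25,0],[25,7],[30,6],[30,7],[33,3],[39,2],[41,7],[45,1],[45,7],[51,6],[51,7],[58,2]]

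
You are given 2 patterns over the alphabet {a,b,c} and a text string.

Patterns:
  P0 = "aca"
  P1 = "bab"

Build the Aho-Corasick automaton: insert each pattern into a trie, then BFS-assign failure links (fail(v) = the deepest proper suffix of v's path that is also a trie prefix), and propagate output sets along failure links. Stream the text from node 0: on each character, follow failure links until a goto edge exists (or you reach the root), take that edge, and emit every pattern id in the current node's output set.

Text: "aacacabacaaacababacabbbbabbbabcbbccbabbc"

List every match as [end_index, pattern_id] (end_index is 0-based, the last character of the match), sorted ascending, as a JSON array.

Construct AC machine:
Trie nodes:
  0='ε' goto a→1 b→4
  1='a' goto c→2
  2='ac' goto a→3
  3='aca' goto ·  ←P0
  4='b' goto a→5
  5='ba' goto b→6
  6='bab' goto ·  ←P1

BFS fail/out derivation:
  fail(1) 'a': from fail(0)=0 chase 'a': 0 ⇒ 0;  out=∅∪out(0)=∅
  fail(4) 'b': from fail(0)=0 chase 'b': 0 ⇒ 0;  out=∅∪out(0)=∅
  fail(2) 'ac': from fail(1)=0 chase 'c': 0 ⇒ 0;  out=∅∪out(0)=∅
  fail(5) 'ba': from fail(4)=0 chase 'a': 0 ⇒ 1;  out=∅∪out(1)=∅
  fail(3) 'aca': from fail(2)=0 chase 'a': 0 ⇒ 1;  out={0}∪out(1)={0}
  fail(6) 'bab': from fail(5)=1 chase 'b': 1→0 ⇒ 4;  out={1}∪out(4)={1}

Run:
i=0 'a': node 0→1
i=1 'a': node 1→1 ·f
i=2 'c': node 1→2
i=3 'a': node 2→3  → match P0@[1:3]
i=4 'c': node 3→2 ·f
i=5 'a': node 2→3  → match P0@[3:5]
i=6 'b': node 3→4 ·f
i=7 'a': node 4→5
i=8 'c': node 5→2 ·f
i=9 'a': node 2→3  → match P0@[7:9]
i=10 'a': node 3→1 ·f
i=11 'a': node 1→1 ·f
i=12 'c': node 1→2
i=13 'a': node 2→3  → match P0@[11:13]
i=14 'b': node 3→4 ·f
i=15 'a': node 4→5
i=16 'b': node 5→6  → match P1@[14:16]
i=17 'a': node 6→5 ·f
i=18 'c': node 5→2 ·f
i=19 'a': node 2→3  → match P0@[17:19]
i=20 'b': node 3→4 ·f
i=21 'b': node 4→4 ·f
i=22 'b': node 4→4 ·f
i=23 'b': node 4→4 ·f
i=24 'a': node 4→5
i=25 'b': node 5→6  → match P1@[23:25]
i=26 'b': node 6→4 ·f
i=27 'b': node 4→4 ·f
i=28 'a': node 4→5
i=29 'b': node 5→6  → match P1@[27:29]
i=30 'c': node 6→0 ·f
i=31 'b': node 0→4
i=32 'b': node 4→4 ·f
i=33 'c': node 4→0 ·f
i=34 'c': node 0→0
i=35 'b': node 0→4
i=36 'a': node 4→5
i=37 'b': node 5→6  → match P1@[35:37]
i=38 'b': node 6→4 ·f
i=39 'c': node 4→0 ·f

Matches: [[3,0],[5,0],[9,0],[13,0],[16,1],[19,0],[25,1],[29,1],[37,1]]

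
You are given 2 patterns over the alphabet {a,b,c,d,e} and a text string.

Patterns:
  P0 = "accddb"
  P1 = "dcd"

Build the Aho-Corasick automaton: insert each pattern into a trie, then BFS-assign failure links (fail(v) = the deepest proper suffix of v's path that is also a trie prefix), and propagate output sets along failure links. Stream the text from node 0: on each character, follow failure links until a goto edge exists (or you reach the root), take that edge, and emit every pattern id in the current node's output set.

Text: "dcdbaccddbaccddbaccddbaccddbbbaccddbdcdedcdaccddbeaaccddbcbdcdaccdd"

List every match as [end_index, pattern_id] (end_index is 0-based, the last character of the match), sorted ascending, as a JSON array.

Build:
Trie nodes:
  n0 'ε': a→1 d→7
  n1 'a': c→2
  n2 'ac': c→3
  n3 'acc': d→4
  n4 'accd': d→5
  n5 'accdd': b→6
  n6 'accddb': ·  [P0 ends]
  n7 'd': c→8
  n8 'dc': d→9
  n9 'dcd': ·  [P1 ends]

BFS fail/out derivation:
  fail(1) 'a': from fail(0)=0 chase 'a': 0 ⇒ 0;  out=∅∪out(0)=∅
  fail(7) 'd': from fail(0)=0 chase 'd': 0 ⇒ 0;  out=∅∪out(0)=∅
  fail(2) 'ac': from fail(1)=0 chase 'c': 0 ⇒ 0;  out=∅∪out(0)=∅
  fail(8) 'dc': from fail(7)=0 chase 'c': 0 ⇒ 0;  out=∅∪out(0)=∅
  fail(3) 'acc': from fail(2)=0 chase 'c': 0 ⇒ 0;  out=∅∪out(0)=∅
  fail(9) 'dcd': from fail(8)=0 chase 'd': 0 ⇒ 7;  out={1}∪out(7)={1}
  fail(4) 'accd': from fail(3)=0 chase 'd': 0 ⇒ 7;  out=∅∪out(7)=∅
  fail(5) 'accdd': from fail(4)=7 chase 'd': 7→0 ⇒ 7;  out=∅∪out(7)=∅
  fail(6) 'accddb': from fail(5)=7 chase 'b': 7→0 ⇒ 0;  out={0}∪out(0)={0}

Scan:
i=0 'd': node 0→7
i=1 'c': node 7→8
i=2 'd': node 8→9  → match P1@[0:2]
i=3 'b': node 9→0 (via fail)
i=4 'a': node 0→1
i=5 'c': node 1→2
i=6 'c': node 2→3
i=7 'd': node 3→4
i=8 'd': node 4→5
i=9 'b': node 5→6  → match P0@[4:9]
i=10 'a': node 6→1 (via fail)
i=11 'c': node 1→2
i=12 'c': node 2→3
i=13 'd': node 3→4
i=14 'd': node 4→5
i=15 'b': node 5→6  → match P0@[10:15]
i=16 'a': node 6→1 (via fail)
i=17 'c': node 1→2
i=18 'c': node 2→3
i=19 'd': node 3→4
i=20 'd': node 4→5
i=21 'b': node 5→6  → match P0@[16:21]
i=22 'a': node 6→1 (via fail)
i=23 'c': node 1→2
i=24 'c': node 2→3
i=25 'd': node 3→4
i=26 'd': node 4→5
i=27 'b': node 5→6  → match P0@[22:27]
i=28 'b': node 6→0 (via fail)
i=29 'b': node 0→0
i=30 'a': node 0→1
i=31 'c': node 1→2
i=32 'c': node 2→3
i=33 'd': node 3→4
i=34 'd': node 4→5
i=35 'b': node 5→6  → match P0@[30:35]
i=36 'd': node 6→7 (via fail)
i=37 'c': node 7→8
i=38 'd': node 8→9  → match P1@[36:38]
i=39 'e': node 9→0 (via fail)
i=40 'd': node 0→7
i=41 'c': node 7→8
i=42 'd': node 8→9  → match P1@[40:42]
i=43 'a': node 9→1 (via fail)
i=44 'c': node 1→2
i=45 'c': node 2→3
i=46 'd': node 3→4
i=47 'd': node 4→5
i=48 'b': node 5→6  → match P0@[43:48]
i=49 'e': node 6→0 (via fail)
i=50 'a': node 0→1
i=51 'a': node 1→1 (via fail)
i=52 'c': node 1→2
i=53 'c': node 2→3
i=54 'd': node 3→4
i=55 'd': node 4→5
i=56 'b': node 5→6  → match P0@[51:56]
i=57 'c': node 6→0 (via fail)
i=58 'b': node 0→0
i=59 'd': node 0→7
i=60 'c': node 7→8
i=61 'd': node 8→9  → match P1@[59:61]
i=62 'a': node 9→1 (via fail)
i=63 'c': node 1→2
i=64 'c': node 2→3
i=65 'd': node 3→4
i=66 'd': node 4→5

Result: [[2,1],[9,0],[15,0],[21,0],[27,0],[35,0],[38,1],[42,1],[48,0],[56,0],[61,1]]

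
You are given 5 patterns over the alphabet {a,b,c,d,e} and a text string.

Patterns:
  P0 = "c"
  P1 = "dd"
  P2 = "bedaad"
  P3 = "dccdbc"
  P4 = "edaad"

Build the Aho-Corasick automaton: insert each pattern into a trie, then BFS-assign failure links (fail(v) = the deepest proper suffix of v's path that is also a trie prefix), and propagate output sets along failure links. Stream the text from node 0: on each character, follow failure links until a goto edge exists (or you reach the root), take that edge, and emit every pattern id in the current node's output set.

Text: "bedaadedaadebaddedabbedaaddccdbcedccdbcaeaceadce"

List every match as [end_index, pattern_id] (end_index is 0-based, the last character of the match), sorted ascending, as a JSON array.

Build automaton:
Trie nodes:
  0='ε' goto b→4 c→1 d→2 e→15
  1='c' goto ·  ←P0
  2='d' goto c→10 d→3
  3='dd' goto ·  ←P1
  4='b' goto e→5
  5='be' goto d→6
  6='bed' goto a→7
  7='beda' goto a→8
  8='bedaa' goto d→9
  9='bedaad' goto ·  ←P2
  10='dc' goto c→11
  11='dcc' goto d→12
  12='dccd' goto b→13
  13='dccdb' goto c→14
  14='dccdbc' goto ·  ←P3
  15='e' goto d→16
  16='ed' goto a→17
  17='eda' goto a→18
  18='edaa' goto d→19
  19='edaad' goto ·  ←P4

Failure links (BFS by depth):
  fail(1) 'c': from fail(0)=0 chase 'c': 0 ⇒ 0;  out={0}∪out(0)={0}
  fail(2) 'd': from fail(0)=0 chase 'd': 0 ⇒ 0;  out=∅∪out(0)=∅
  fail(4) 'b': from fail(0)=0 chase 'b': 0 ⇒ 0;  out=∅∪out(0)=∅
  fail(15) 'e': from fail(0)=0 chase 'e': 0 ⇒ 0;  out=∅∪out(0)=∅
  fail(3) 'dd': from fail(2)=0 chase 'd': 0 ⇒ 2;  out={1}∪out(2)={1}
  fail(5) 'be': from fail(4)=0 chase 'e': 0 ⇒ 15;  out=∅∪out(15)=∅
  fail(10) 'dc': from fail(2)=0 chase 'c': 0 ⇒ 1;  out=∅∪out(1)={0}
  fail(16) 'ed': from fail(15)=0 chase 'd': 0 ⇒ 2;  out=∅∪out(2)=∅
  fail(6) 'bed': from fail(5)=15 chase 'd': 15 ⇒ 16;  out=∅∪out(16)=∅
  fail(11) 'dcc': from fail(10)=1 chase 'c': 1→0 ⇒ 1;  out=∅∪out(1)={0}
  fail(17) 'eda': from fail(16)=2 chase 'a': 2→0 ⇒ 0;  out=∅∪out(0)=∅
  fail(7) 'beda': from fail(6)=16 chase 'a': 16 ⇒ 17;  out=∅∪out(17)=∅
  fail(12) 'dccd': from fail(11)=1 chase 'd': 1→0 ⇒ 2;  out=∅∪out(2)=∅
  fail(18) 'edaa': from fail(17)=0 chase 'a': 0 ⇒ 0;  out=∅∪out(0)=∅
  fail(8) 'bedaa': from fail(7)=17 chase 'a': 17 ⇒ 18;  out=∅∪out(18)=∅
  fail(13) 'dccdb': from fail(12)=2 chase 'b': 2→0 ⇒ 4;  out=∅∪out(4)=∅
  fail(19) 'edaad': from fail(18)=0 chase 'd': 0 ⇒ 2;  out={4}∪out(2)={4}
  fail(9) 'bedaad': from fail(8)=18 chase 'd': 18 ⇒ 19;  out={2}∪out(19)={2,4}
  fail(14) 'dccdbc': from fail(13)=4 chase 'c': 4→0 ⇒ 1;  out={3}∪out(1)={0,3}

Text stream:
[0] read 'b'  n0⇒n4
[1] read 'e'  n4⇒n5
[2] read 'd'  n5⇒n6
[3] read 'a'  n6⇒n7
[4] read 'a'  n7⇒n8
[5] read 'd'  n8⇒n9  ** P2@[0:5],P4@[1:5]
[6] read 'e'  n9⇒n15 (via fail)
[7] read 'd'  n15⇒n16
[8] read 'a'  n16⇒n17
[9] read 'a'  n17⇒n18
[10] read 'd'  n18⇒n19  ** P4@[6:10]
[11] read 'e'  n19⇒n15 (via fail)
[12] read 'b'  n15⇒n4 (via fail)
[13] read 'a'  n4⇒n0 (via fail)
[14] read 'd'  n0⇒n2
[15] read 'd'  n2⇒n3  ** P1@[14:15]
[16] read 'e'  n3⇒n15 (via fail)
[17] read 'd'  n15⇒n16
[18] read 'a'  n16⇒n17
[19] read 'b'  n17⇒n4 (via fail)
[20] read 'b'  n4⇒n4 (via fail)
[21] read 'e'  n4⇒n5
[22] read 'd'  n5⇒n6
[23] read 'a'  n6⇒n7
[24] read 'a'  n7⇒n8
[25] read 'd'  n8⇒n9  ** P2@[20:25],P4@[21:25]
[26] read 'd'  n9⇒n3 (via fail)  ** P1@[25:26]
[27] read 'c'  n3⇒n10 (via fail)  ** P0@[27:27]
[28] read 'c'  n10⇒n11  ** P0@[28:28]
[29] read 'd'  n11⇒n12
[30] read 'b'  n12⇒n13
[31] read 'c'  n13⇒n14  ** P0@[31:31],P3@[26:31]
[32] read 'e'  n14⇒n15 (via fail)
[33] read 'd'  n15⇒n16
[34] read 'c'  n16⇒n10 (via fail)  ** P0@[34:34]
[35] read 'c'  n10⇒n11  ** P0@[35:35]
[36] read 'd'  n11⇒n12
[37] read 'b'  n12⇒n13
[38] read 'c'  n13⇒n14  ** P0@[38:38],P3@[33:38]
[39] read 'a'  n14⇒n0 (via fail)
[40] read 'e'  n0⇒n15
[41] read 'a'  n15⇒n0 (via fail)
[42] read 'c'  n0⇒n1  ** P0@[42:42]
[43] read 'e'  n1⇒n15 (via fail)
[44] read 'a'  n15⇒n0 (via fail)
[45] read 'd'  n0⇒n2
[46] read 'c'  n2⇒n10  ** P0@[46:46]
[47] read 'e'  n10⇒n15 (via fail)

Matches: [[5,2],[5,4],[10,4],[15,1],[25,2],[25,4],[26,1],[27,0],[28,0],[31,0],[31,3],[34,0],[35,0],[38,0],[38,3],[42,0],[46,0]]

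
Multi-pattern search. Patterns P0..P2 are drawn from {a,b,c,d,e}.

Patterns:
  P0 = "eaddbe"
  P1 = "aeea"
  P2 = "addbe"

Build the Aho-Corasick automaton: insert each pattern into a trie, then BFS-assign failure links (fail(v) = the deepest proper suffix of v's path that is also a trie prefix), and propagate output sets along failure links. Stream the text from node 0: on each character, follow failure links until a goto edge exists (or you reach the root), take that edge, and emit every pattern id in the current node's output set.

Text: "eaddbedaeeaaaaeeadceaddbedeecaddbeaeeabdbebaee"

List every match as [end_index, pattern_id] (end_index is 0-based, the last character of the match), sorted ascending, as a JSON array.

Build:
Trie nodes:
  0='ε' goto a→7 e→1
  1='e' goto a→2
  2='ea' goto d→3
  3='ead' goto d→4
  4='eadd' goto b→5
  5='eaddb' goto e→6
  6='eaddbe' goto ·  [P0 ends]
  7='a' goto d→11 e→8
  8='ae' goto e→9
  9='aee' goto a→10
  10='aeea' goto ·  [P1 ends]
  11='ad' goto d→12
  12='add' goto b→13
  13='addb' goto e→14
  14='addbe' goto ·  [P2 ends]

BFS fail/out derivation:
  n1('e'): parent n0 fail=0; on 'e' 0 → fail=0;  out ∅∪∅=∅
  n7('a'): parent n0 fail=0; on 'a' 0 → fail=0;  out ∅∪∅=∅
  n2('ea'): parent n1 fail=0; on 'a' 0 → fail=7;  out ∅∪∅=∅
  n8('ae'): parent n7 fail=0; on 'e' 0 → fail=1;  out ∅∪∅=∅
  n11('ad'): parent n7 fail=0; on 'd' 0 → fail=0;  out ∅∪∅=∅
  n3('ead'): parent n2 fail=7; on 'd' 7 → fail=11;  out ∅∪∅=∅
  n9('aee'): parent n8 fail=1; on 'e' 1→0 → fail=1;  out ∅∪∅=∅
  n12('add'): parent n11 fail=0; on 'd' 0 → fail=0;  out ∅∪∅=∅
  n4('eadd'): parent n3 fail=11; on 'd' 11 → fail=12;  out ∅∪∅=∅
  n10('aeea'): parent n9 fail=1; on 'a' 1 → fail=2;  out {1}∪∅={1}
  n13('addb'): parent n12 fail=0; on 'b' 0 → fail=0;  out ∅∪∅=∅
  n5('eaddb'): parent n4 fail=12; on 'b' 12 → fail=13;  out ∅∪∅=∅
  n14('addbe'): parent n13 fail=0; on 'e' 0 → fail=1;  out {2}∪∅={2}
  n6('eaddbe'): parent n5 fail=13; on 'e' 13 → fail=14;  out {0}∪{2}={0,2}

Text stream:
pos 0 'e': at 1
pos 1 'a': at 2
pos 2 'd': at 3
pos 3 'd': at 4
pos 4 'b': at 5
pos 5 'e': at 6  emit P0@[0:5],P2@[1:5]
pos 6 'd': at 0 (via fail)
pos 7 'a': at 7
pos 8 'e': at 8
pos 9 'e': at 9
pos 10 'a': at 10  emit P1@[7:10]
pos 11 'a': at 7 (via fail)
pos 12 'a': at 7 (via fail)
pos 13 'a': at 7 (via fail)
pos 14 'e': at 8
pos 15 'e': at 9
pos 16 'a': at 10  emit P1@[13:16]
pos 17 'd': at 3 (via fail)
pos 18 'c': at 0 (via fail)
pos 19 'e': at 1
pos 20 'a': at 2
pos 21 'd': at 3
pos 22 'd': at 4
pos 23 'b': at 5
pos 24 'e': at 6  emit P0@[19:24],P2@[20:24]
pos 25 'd': at 0 (via fail)
pos 26 'e': at 1
pos 27 'e': at 1 (via fail)
pos 28 'c': at 0 (via fail)
pos 29 'a': at 7
pos 30 'd': at 11
pos 31 'd': at 12
pos 32 'b': at 13
pos 33 'e': at 14  emit P2@[29:33]
pos 34 'a': at 2 (via fail)
pos 35 'e': at 8 (via fail)
pos 36 'e': at 9
pos 37 'a': at 10  emit P1@[34:37]
pos 38 'b': at 0 (via fail)
pos 39 'd': at 0
pos 40 'b': at 0
pos 41 'e': at 1
pos 42 'b': at 0 (via fail)
pos 43 'a': at 7
pos 44 'e': at 8
pos 45 'e': at 9

Matches: [[5,0],[5,2],[10,1],[16,1],[24,0],[24,2],[33,2],[37,1]]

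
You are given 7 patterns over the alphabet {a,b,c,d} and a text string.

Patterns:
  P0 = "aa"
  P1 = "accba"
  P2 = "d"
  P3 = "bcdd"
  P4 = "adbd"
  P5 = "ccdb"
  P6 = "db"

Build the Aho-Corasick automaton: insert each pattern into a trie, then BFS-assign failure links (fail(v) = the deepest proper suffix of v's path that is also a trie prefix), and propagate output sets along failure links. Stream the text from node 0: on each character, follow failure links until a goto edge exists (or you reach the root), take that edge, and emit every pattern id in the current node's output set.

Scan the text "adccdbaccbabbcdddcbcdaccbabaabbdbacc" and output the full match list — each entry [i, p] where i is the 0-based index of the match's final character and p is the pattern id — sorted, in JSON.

Build automaton:
Trie nodes:
  n0 'ε': a→1 b→8 c→15 d→7
  n1 'a': a→2 c→3 d→12
  n2 'aa': ·  [P0 ends]
  n3 'ac': c→4
  n4 'acc': b→5
  n5 'accb': a→6
  n6 'accba': ·  [P1 ends]
  n7 'd': b→19  [P2 ends]
  n8 'b': c→9
  n9 'bc': d→10
  n10 'bcd': d→11
  n11 'bcdd': ·  [P3 ends]
  n12 'ad': b→13
  n13 'adb': d→14
  n14 'adbd': ·  [P4 ends]
  n15 'c': c→16
  n16 'cc': d→17
  n17 'ccd': b→18
  n18 'ccdb': ·  [P5 ends]
  n19 'db': ·  [P6 ends]

Failure links (BFS by depth):
  n1('a'): parent n0 fail=0; on 'a' 0 → fail=0;  out ∅∪∅=∅
  n7('d'): parent n0 fail=0; on 'd' 0 → fail=0;  out {2}∪∅={2}
  n8('b'): parent n0 fail=0; on 'b' 0 → fail=0;  out ∅∪∅=∅
  n15('c'): parent n0 fail=0; on 'c' 0 → fail=0;  out ∅∪∅=∅
  n2('aa'): parent n1 fail=0; on 'a' 0 → fail=1;  out {0}∪∅={0}
  n3('ac'): parent n1 fail=0; on 'c' 0 → fail=15;  out ∅∪∅=∅
  n9('bc'): parent n8 fail=0; on 'c' 0 → fail=15;  out ∅∪∅=∅
  n12('ad'): parent n1 fail=0; on 'd' 0 → fail=7;  out ∅∪{2}={2}
  n16('cc'): parent n15 fail=0; on 'c' 0 → fail=15;  out ∅∪∅=∅
  n19('db'): parent n7 fail=0; on 'b' 0 → fail=8;  out {6}∪∅={6}
  n4('acc'): parent n3 fail=15; on 'c' 15 → fail=16;  out ∅∪∅=∅
  n10('bcd'): parent n9 fail=15; on 'd' 15→0 → fail=7;  out ∅∪{2}={2}
  n13('adb'): parent n12 fail=7; on 'b' 7 → fail=19;  out ∅∪{6}={6}
  n17('ccd'): parent n16 fail=15; on 'd' 15→0 → fail=7;  out ∅∪{2}={2}
  n5('accb'): parent n4 fail=16; on 'b' 16→15→0 → fail=8;  out ∅∪∅=∅
  n11('bcdd'): parent n10 fail=7; on 'd' 7→0 → fail=7;  out {3}∪{2}={2,3}
  n14('adbd'): parent n13 fail=19; on 'd' 19→8→0 → fail=7;  out {4}∪{2}={2,4}
  n18('ccdb'): parent n17 fail=7; on 'b' 7 → fail=19;  out {5}∪{6}={5,6}
  n6('accba'): parent n5 fail=8; on 'a' 8→0 → fail=1;  out {1}∪∅={1}

Text stream:
pos 0 'a': at 1
pos 1 'd': at 12  → match P2@[1:1]
pos 2 'c': at 15 (via fail)
pos 3 'c': at 16
pos 4 'd': at 17  → match P2@[4:4]
pos 5 'b': at 18  → match P5@[2:5],P6@[4:5]
pos 6 'a': at 1 (via fail)
pos 7 'c': at 3
pos 8 'c': at 4
pos 9 'b': at 5
pos 10 'a': at 6  → match P1@[6:10]
pos 11 'b': at 8 (via fail)
pos 12 'b': at 8 (via fail)
pos 13 'c': at 9
pos 14 'd': at 10  → match P2@[14:14]
pos 15 'd': at 11  → match P2@[15:15],P3@[12:15]
pos 16 'd': at 7 (via fail)  → match P2@[16:16]
pos 17 'c': at 15 (via fail)
pos 18 'b': at 8 (via fail)
pos 19 'c': at 9
pos 20 'd': at 10  → match P2@[20:20]
pos 21 'a': at 1 (via fail)
pos 22 'c': at 3
pos 23 'c': at 4
pos 24 'b': at 5
pos 25 'a': at 6  → match P1@[21:25]
pos 26 'b': at 8 (via fail)
pos 27 'a': at 1 (via fail)
pos 28 'a': at 2  → match P0@[27:28]
pos 29 'b': at 8 (via fail)
pos 30 'b': at 8 (via fail)
pos 31 'd': at 7 (via fail)  → match P2@[31:31]
pos 32 'b': at 19  → match P6@[31:32]
pos 33 'a': at 1 (via fail)
pos 34 'c': at 3
pos 35 'c': at 4

All matches (sorted): [[1,2],[4,2],[5,5],[5,6],[10,1],[14,2],[15,2],[15,3],[16,2],[20,2],[25,1],[28,0],[31,2],[32,6]]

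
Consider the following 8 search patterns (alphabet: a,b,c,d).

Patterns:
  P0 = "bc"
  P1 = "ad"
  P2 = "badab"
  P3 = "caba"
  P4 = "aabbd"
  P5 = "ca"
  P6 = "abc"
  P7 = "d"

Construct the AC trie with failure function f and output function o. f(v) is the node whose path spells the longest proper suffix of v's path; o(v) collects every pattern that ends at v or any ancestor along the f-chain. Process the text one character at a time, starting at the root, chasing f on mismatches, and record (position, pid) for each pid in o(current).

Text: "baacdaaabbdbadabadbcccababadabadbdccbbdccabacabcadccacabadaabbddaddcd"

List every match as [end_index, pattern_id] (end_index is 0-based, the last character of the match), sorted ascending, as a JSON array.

Build:
Trie (insert patterns):
  0='ε' goto a→3 b→1 c→9 d→19
  1='b' goto a→5 c→2
  2='bc' goto ·  ←P0
  3='a' goto a→13 b→17 d→4
  4='ad' goto ·  ←P1
  5='ba' goto d→6
  6='bad' goto a→7
  7='bada' goto b→8
  8='badab' goto ·  ←P2
  9='c' goto a→10
  10='ca' goto b→11  ←P5
  11='cab' goto a→12
  12='caba' goto ·  ←P3
  13='aa' goto b→14
  14='aab' goto b→15
  15='aabb' goto d→16
  16='aabbd' goto ·  ←P4
  17='ab' goto c→18
  18='abc' goto ·  ←P6
  19='d' goto ·  ←P7

Failure links (BFS by depth):
  n1('b'): parent n0 fail=0; on 'b' 0 → fail=0;  out ∅∪∅=∅
  n3('a'): parent n0 fail=0; on 'a' 0 → fail=0;  out ∅∪∅=∅
  n9('c'): parent n0 fail=0; on 'c' 0 → fail=0;  out ∅∪∅=∅
  n19('d'): parent n0 fail=0; on 'd' 0 → fail=0;  out {7}∪∅={7}
  n2('bc'): parent n1 fail=0; on 'c' 0 → fail=9;  out {0}∪∅={0}
  n4('ad'): parent n3 fail=0; on 'd' 0 → fail=19;  out {1}∪{7}={1,7}
  n5('ba'): parent n1 fail=0; on 'a' 0 → fail=3;  out ∅∪∅=∅
  n10('ca'): parent n9 fail=0; on 'a' 0 → fail=3;  out {5}∪∅={5}
  n13('aa'): parent n3 fail=0; on 'a' 0 → fail=3;  out ∅∪∅=∅
  n17('ab'): parent n3 fail=0; on 'b' 0 → fail=1;  out ∅∪∅=∅
  n6('bad'): parent n5 fail=3; on 'd' 3 → fail=4;  out ∅∪{1,7}={1,7}
  n11('cab'): parent n10 fail=3; on 'b' 3 → fail=17;  out ∅∪∅=∅
  n14('aab'): parent n13 fail=3; on 'b' 3 → fail=17;  out ∅∪∅=∅
  n18('abc'): parent n17 fail=1; on 'c' 1 → fail=2;  out {6}∪{0}={0,6}
  n7('bada'): parent n6 fail=4; on 'a' 4→19→0 → fail=3;  out ∅∪∅=∅
  n12('caba'): parent n11 fail=17; on 'a' 17→1 → fail=5;  out {3}∪∅={3}
  n15('aabb'): parent n14 fail=17; on 'b' 17→1→0 → fail=1;  out ∅∪∅=∅
  n8('badab'): parent n7 fail=3; on 'b' 3 → fail=17;  out {2}∪∅={2}
  n16('aabbd'): parent n15 fail=1; on 'd' 1→0 → fail=19;  out {4}∪{7}={4,7}

Text stream:
i=0 'b': node 0→1
i=1 'a': node 1→5
i=2 'a': node 5→13 (via fail)
i=3 'c': node 13→9 (via fail)
i=4 'd': node 9→19 (via fail)  → match P7@[4:4]
i=5 'a': node 19→3 (via fail)
i=6 'a': node 3→13
i=7 'a': node 13→13 (via fail)
i=8 'b': node 13→14
i=9 'b': node 14→15
i=10 'd': node 15→16  → match P4@[6:10],P7@[10:10]
i=11 'b': node 16→1 (via fail)
i=12 'a': node 1→5
i=13 'd': node 5→6  → match P1@[12:13],P7@[13:13]
i=14 'a': node 6→7
i=15 'b': node 7→8  → match P2@[11:15]
i=16 'a': node 8→5 (via fail)
i=17 'd': node 5→6  → match P1@[16:17],P7@[17:17]
i=18 'b': node 6→1 (via fail)
i=19 'c': node 1→2  → match P0@[18:19]
i=20 'c': node 2→9 (via fail)
i=21 'c': node 9→9 (via fail)
i=22 'a': node 9→10  → match P5@[21:22]
i=23 'b': node 10→11
i=24 'a': node 11→12  → match P3@[21:24]
i=25 'b': node 12→17 (via fail)
i=26 'a': node 17→5 (via fail)
i=27 'd': node 5→6  → match P1@[26:27],P7@[27:27]
i=28 'a': node 6→7
i=29 'b': node 7→8  → match P2@[25:29]
i=30 'a': node 8→5 (via fail)
i=31 'd': node 5→6  → match P1@[30:31],P7@[31:31]
i=32 'b': node 6→1 (via fail)
i=33 'd': node 1→19 (via fail)  → match P7@[33:33]
i=34 'c': node 19→9 (via fail)
i=35 'c': node 9→9 (via fail)
i=36 'b': node 9→1 (via fail)
i=37 'b': node 1→1 (via fail)
i=38 'd': node 1→19 (via fail)  → match P7@[38:38]
i=39 'c': node 19→9 (via fail)
i=40 'c': node 9→9 (via fail)
i=41 'a': node 9→10  → match P5@[40:41]
i=42 'b': node 10→11
i=43 'a': node 11→12  → match P3@[40:43]
i=44 'c': node 12→9 (via fail)
i=45 'a': node 9→10  → match P5@[44:45]
i=46 'b': node 10→11
i=47 'c': node 11→18 (via fail)  → match P0@[46:47],P6@[45:47]
i=48 'a': node 18→10 (via fail)  → match P5@[47:48]
i=49 'd': node 10→4 (via fail)  → match P1@[48:49],P7@[49:49]
i=50 'c': node 4→9 (via fail)
i=51 'c': node 9→9 (via fail)
i=52 'a': node 9→10  → match P5@[51:52]
i=53 'c': node 10→9 (via fail)
i=54 'a': node 9→10  → match P5@[53:54]
i=55 'b': node 10→11
i=56 'a': node 11→12  → match P3@[53:56]
i=57 'd': node 12→6 (via fail)  → match P1@[56:57],P7@[57:57]
i=58 'a': node 6→7
i=59 'a': node 7→13 (via fail)
i=60 'b': node 13→14
i=61 'b': node 14→15
i=62 'd': node 15→16  → match P4@[58:62],P7@[62:62]
i=63 'd': node 16→19 (via fail)  → match P7@[63:63]
i=64 'a': node 19→3 (via fail)
i=65 'd': node 3→4  → match P1@[64:65],P7@[65:65]
i=66 'd': node 4→19 (via fail)  → match P7@[66:66]
i=67 'c': node 19→9 (via fail)
i=68 'd': node 9→19 (via fail)  → match P7@[68:68]

All matches (sorted): [[4,7],[10,4],[10,7],[13,1],[13,7],[15,2],[17,1],[17,7],[19,0],[22,5],[24,3],[27,1],[27,7],[29,2],[31,1],[31,7],[33,7],[38,7],[41,5],[43,3],[45,5],[47,0],[47,6],[48,5],[49,1],[49,7],[52,5],[54,5],[56,3],[57,1],[57,7],[62,4],[62,7],[63,7],[65,1],[65,7],[66,7],[68,7]]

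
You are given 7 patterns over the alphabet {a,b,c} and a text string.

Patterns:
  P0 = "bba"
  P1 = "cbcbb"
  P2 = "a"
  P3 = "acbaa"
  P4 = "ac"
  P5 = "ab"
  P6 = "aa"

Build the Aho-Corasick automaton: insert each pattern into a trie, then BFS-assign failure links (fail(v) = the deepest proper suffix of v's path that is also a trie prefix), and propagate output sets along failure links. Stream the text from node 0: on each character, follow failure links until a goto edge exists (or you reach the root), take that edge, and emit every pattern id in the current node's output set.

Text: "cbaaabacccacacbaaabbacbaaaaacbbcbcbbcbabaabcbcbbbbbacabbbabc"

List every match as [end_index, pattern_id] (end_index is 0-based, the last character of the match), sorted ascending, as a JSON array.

Build:
Trie (insert patterns):
  0='ε' goto a→9 b→1 c→4
  1='b' goto b→2
  2='bb' goto a→3
  3='bba' goto ·  ←P0
  4='c' goto b→5
  5='cb' goto c→6
  6='cbc' goto b→7
  7='cbcb' goto b→8
  8='cbcbb' goto ·  ←P1
  9='a' goto a→15 b→14 c→10  ←P2
  10='ac' goto b→11  ←P4
  11='acb' goto a→12
  12='acba' goto a→13
  13='acbaa' goto ·  ←P3
  14='ab' goto ·  ←P5
  15='aa' goto ·  ←P6

Failure links (BFS by depth):
  fail(1) 'b': from fail(0)=0 chase 'b': 0 ⇒ 0;  out=∅∪out(0)=∅
  fail(4) 'c': from fail(0)=0 chase 'c': 0 ⇒ 0;  out=∅∪out(0)=∅
  fail(9) 'a': from fail(0)=0 chase 'a': 0 ⇒ 0;  out={2}∪out(0)={2}
  fail(2) 'bb': from fail(1)=0 chase 'b': 0 ⇒ 1;  out=∅∪out(1)=∅
  fail(5) 'cb': from fail(4)=0 chase 'b': 0 ⇒ 1;  out=∅∪out(1)=∅
  fail(10) 'ac': from fail(9)=0 chase 'c': 0 ⇒ 4;  out={4}∪out(4)={4}
  fail(14) 'ab': from fail(9)=0 chase 'b': 0 ⇒ 1;  out={5}∪out(1)={5}
  fail(15) 'aa': from fail(9)=0 chase 'a': 0 ⇒ 9;  out={6}∪out(9)={2,6}
  fail(3) 'bba': from fail(2)=1 chase 'a': 1→0 ⇒ 9;  out={0}∪out(9)={0,2}
  fail(6) 'cbc': from fail(5)=1 chase 'c': 1→0 ⇒ 4;  out=∅∪out(4)=∅
  fail(11) 'acb': from fail(10)=4 chase 'b': 4 ⇒ 5;  out=∅∪out(5)=∅
  fail(7) 'cbcb': from fail(6)=4 chase 'b': 4 ⇒ 5;  out=∅∪out(5)=∅
  fail(12) 'acba': from fail(11)=5 chase 'a': 5→1→0 ⇒ 9;  out=∅∪out(9)={2}
  fail(8) 'cbcbb': from fail(7)=5 chase 'b': 5→1 ⇒ 2;  out={1}∪out(2)={1}
  fail(13) 'acbaa': from fail(12)=9 chase 'a': 9 ⇒ 15;  out={3}∪out(15)={2,3,6}

Run:
[0] read 'c'  n0⇒n4
[1] read 'b'  n4⇒n5
[2] read 'a'  n5⇒n9 (via fail)  emit P2@[2:2]
[3] read 'a'  n9⇒n15  emit P2@[3:3],P6@[2:3]
[4] read 'a'  n15⇒n15 (via fail)  emit P2@[4:4],P6@[3:4]
[5] read 'b'  n15⇒n14 (via fail)  emit P5@[4:5]
[6] read 'a'  n14⇒n9 (via fail)  emit P2@[6:6]
[7] read 'c'  n9⇒n10  emit P4@[6:7]
[8] read 'c'  n10⇒n4 (via fail)
[9] read 'c'  n4⇒n4 (via fail)
[10] read 'a'  n4⇒n9 (via fail)  emit P2@[10:10]
[11] read 'c'  n9⇒n10  emit P4@[10:11]
[12] read 'a'  n10⇒n9 (via fail)  emit P2@[12:12]
[13] read 'c'  n9⇒n10  emit P4@[12:13]
[14] read 'b'  n10⇒n11
[15] read 'a'  n11⇒n12  emit P2@[15:15]
[16] read 'a'  n12⇒n13  emit P2@[16:16],P3@[12:16],P6@[15:16]
[17] read 'a'  n13⇒n15 (via fail)  emit P2@[17:17],P6@[16:17]
[18] read 'b'  n15⇒n14 (via fail)  emit P5@[17:18]
[19] read 'b'  n14⇒n2 (via fail)
[20] read 'a'  n2⇒n3  emit P0@[18:20],P2@[20:20]
[21] read 'c'  n3⇒n10 (via fail)  emit P4@[20:21]
[22] read 'b'  n10⇒n11
[23] read 'a'  n11⇒n12  emit P2@[23:23]
[24] read 'a'  n12⇒n13  emit P2@[24:24],P3@[20:24],P6@[23:24]
[25] read 'a'  n13⇒n15 (via fail)  emit P2@[25:25],P6@[24:25]
[26] read 'a'  n15⇒n15 (via fail)  emit P2@[26:26],P6@[25:26]
[27] read 'a'  n15⇒n15 (via fail)  emit P2@[27:27],P6@[26:27]
[28] read 'c'  n15⇒n10 (via fail)  emit P4@[27:28]
[29] read 'b'  n10⇒n11
[30] read 'b'  n11⇒n2 (via fail)
[31] read 'c'  n2⇒n4 (via fail)
[32] read 'b'  n4⇒n5
[33] read 'c'  n5⇒n6
[34] read 'b'  n6⇒n7
[35] read 'b'  n7⇒n8  emit P1@[31:35]
[36] read 'c'  n8⇒n4 (via fail)
[37] read 'b'  n4⇒n5
[38] read 'a'  n5⇒n9 (via fail)  emit P2@[38:38]
[39] read 'b'  n9⇒n14  emit P5@[38:39]
[40] read 'a'  n14⇒n9 (via fail)  emit P2@[40:40]
[41] read 'a'  n9⇒n15  emit P2@[41:41],P6@[40:41]
[42] read 'b'  n15⇒n14 (via fail)  emit P5@[41:42]
[43] read 'c'  n14⇒n4 (via fail)
[44] read 'b'  n4⇒n5
[45] read 'c'  n5⇒n6
[46] read 'b'  n6⇒n7
[47] read 'b'  n7⇒n8  emit P1@[43:47]
[48] read 'b'  n8⇒n2 (via fail)
[49] read 'b'  n2⇒n2 (via fail)
[50] read 'b'  n2⇒n2 (via fail)
[51] read 'a'  n2⇒n3  emit P0@[49:51],P2@[51:51]
[52] read 'c'  n3⇒n10 (via fail)  emit P4@[51:52]
[53] read 'a'  n10⇒n9 (via fail)  emit P2@[53:53]
[54] read 'b'  n9⇒n14  emit P5@[53:54]
[55] read 'b'  n14⇒n2 (via fail)
[56] read 'b'  n2⇒n2 (via fail)
[57] read 'a'  n2⇒n3  emit P0@[55:57],P2@[57:57]
[58] read 'b'  n3⇒n14 (via fail)  emit P5@[57:58]
[59] read 'c'  n14⇒n4 (via fail)

Matches: [[2,2],[3,2],[3,6],[4,2],[4,6],[5,5],[6,2],[7,4],[10,2],[11,4],[12,2],[13,4],[15,2],[16,2],[16,3],[16,6],[17,2],[17,6],[18,5],[20,0],[20,2],[21,4],[23,2],[24,2],[24,3],[24,6],[25,2],[25,6],[26,2],[26,6],[27,2],[27,6],[28,4],[35,1],[38,2],[39,5],[40,2],[41,2],[41,6],[42,5],[47,1],[51,0],[51,2],[52,4],[53,2],[54,5],[57,0],[57,2],[58,5]]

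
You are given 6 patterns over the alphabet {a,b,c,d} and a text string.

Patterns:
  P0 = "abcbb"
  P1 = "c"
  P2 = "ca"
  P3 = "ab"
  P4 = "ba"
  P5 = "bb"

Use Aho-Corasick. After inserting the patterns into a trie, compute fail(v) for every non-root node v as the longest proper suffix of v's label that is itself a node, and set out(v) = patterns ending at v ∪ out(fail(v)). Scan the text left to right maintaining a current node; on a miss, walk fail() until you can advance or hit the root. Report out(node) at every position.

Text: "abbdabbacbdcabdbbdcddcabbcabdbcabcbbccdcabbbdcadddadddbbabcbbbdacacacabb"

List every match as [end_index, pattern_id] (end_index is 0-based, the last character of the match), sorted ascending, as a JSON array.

Build:
Trie nodes:
  0='ε' goto a→1 b→8 c→6
  1='a' goto b→2
  2='ab' goto c→3  ←P3
  3='abc' goto b→4
  4='abcb' goto b→5
  5='abcbb' goto ·  ←P0
  6='c' goto a→7  ←P1
  7='ca' goto ·  ←P2
  8='b' goto a→9 b→10
  9='ba' goto ·  ←P4
  10='bb' goto ·  ←P5

BFS fail/out derivation:
  n1('a'): parent n0 fail=0; on 'a' 0 → fail=0;  out ∅∪∅=∅
  n6('c'): parent n0 fail=0; on 'c' 0 → fail=0;  out {1}∪∅={1}
  n8('b'): parent n0 fail=0; on 'b' 0 → fail=0;  out ∅∪∅=∅
  n2('ab'): parent n1 fail=0; on 'b' 0 → fail=8;  out {3}∪∅={3}
  n7('ca'): parent n6 fail=0; on 'a' 0 → fail=1;  out {2}∪∅={2}
  n9('ba'): parent n8 fail=0; on 'a' 0 → fail=1;  out {4}∪∅={4}
  n10('bb'): parent n8 fail=0; on 'b' 0 → fail=8;  out {5}∪∅={5}
  n3('abc'): parent n2 fail=8; on 'c' 8→0 → fail=6;  out ∅∪{1}={1}
  n4('abcb'): parent n3 fail=6; on 'b' 6→0 → fail=8;  out ∅∪∅=∅
  n5('abcbb'): parent n4 fail=8; on 'b' 8 → fail=10;  out {0}∪{5}={0,5}

Scan:
pos 0 'a': at 1
pos 1 'b': at 2  → match P3@[0:1]
pos 2 'b': at 10 ·f  → match P5@[1:2]
pos 3 'd': at 0 ·f
pos 4 'a': at 1
pos 5 'b': at 2  → match P3@[4:5]
pos 6 'b': at 10 ·f  → match P5@[5:6]
pos 7 'a': at 9 ·f  → match P4@[6:7]
pos 8 'c': at 6 ·f  → match P1@[8:8]
pos 9 'b': at 8 ·f
pos 10 'd': at 0 ·f
pos 11 'c': at 6  → match P1@[11:11]
pos 12 'a': at 7  → match P2@[11:12]
pos 13 'b': at 2 ·f  → match P3@[12:13]
pos 14 'd': at 0 ·f
pos 15 'b': at 8
pos 16 'b': at 10  → match P5@[15:16]
pos 17 'd': at 0 ·f
pos 18 'c': at 6  → match P1@[18:18]
pos 19 'd': at 0 ·f
pos 20 'd': at 0
pos 21 'c': at 6  → match P1@[21:21]
pos 22 'a': at 7  → match P2@[21:22]
pos 23 'b': at 2 ·f  → match P3@[22:23]
pos 24 'b': at 10 ·f  → match P5@[23:24]
pos 25 'c': at 6 ·f  → match P1@[25:25]
pos 26 'a': at 7  → match P2@[25:26]
pos 27 'b': at 2 ·f  → match P3@[26:27]
pos 28 'd': at 0 ·f
pos 29 'b': at 8
pos 30 'c': at 6 ·f  → match P1@[30:30]
pos 31 'a': at 7  → match P2@[30:31]
pos 32 'b': at 2 ·f  → match P3@[31:32]
pos 33 'c': at 3  → match P1@[33:33]
pos 34 'b': at 4
pos 35 'b': at 5  → match P0@[31:35],P5@[34:35]
pos 36 'c': at 6 ·f  → match P1@[36:36]
pos 37 'c': at 6 ·f  → match P1@[37:37]
pos 38 'd': at 0 ·f
pos 39 'c': at 6  → match P1@[39:39]
pos 40 'a': at 7  → match P2@[39:40]
pos 41 'b': at 2 ·f  → match P3@[40:41]
pos 42 'b': at 10 ·f  → match P5@[41:42]
pos 43 'b': at 10 ·f  → match P5@[42:43]
pos 44 'd': at 0 ·f
pos 45 'c': at 6  → match P1@[45:45]
pos 46 'a': at 7  → match P2@[45:46]
pos 47 'd': at 0 ·f
pos 48 'd': at 0
pos 49 'd': at 0
pos 50 'a': at 1
pos 51 'd': at 0 ·f
pos 52 'd': at 0
pos 53 'd': at 0
pos 54 'b': at 8
pos 55 'b': at 10  → match P5@[54:55]
pos 56 'a': at 9 ·f  → match P4@[55:56]
pos 57 'b': at 2 ·f  → match P3@[56:57]
pos 58 'c': at 3  → match P1@[58:58]
pos 59 'b': at 4
pos 60 'b': at 5  → match P0@[56:60],P5@[59:60]
pos 61 'b': at 10 ·f  → match P5@[60:61]
pos 62 'd': at 0 ·f
pos 63 'a': at 1
pos 64 'c': at 6 ·f  → match P1@[64:64]
pos 65 'a': at 7  → match P2@[64:65]
pos 66 'c': at 6 ·f  → match P1@[66:66]
pos 67 'a': at 7  → match P2@[66:67]
pos 68 'c': at 6 ·f  → match P1@[68:68]
pos 69 'a': at 7  → match P2@[68:69]
pos 70 'b': at 2 ·f  → match P3@[69:70]
pos 71 'b': at 10 ·f  → match P5@[70:71]

All matches (sorted): [[1,3],[2,5],[5,3],[6,5],[7,4],[8,1],[11,1],[12,2],[13,3],[16,5],[18,1],[21,1],[22,2],[23,3],[24,5],[25,1],[26,2],[27,3],[30,1],[31,2],[32,3],[33,1],[35,0],[35,5],[36,1],[37,1],[39,1],[40,2],[41,3],[42,5],[43,5],[45,1],[46,2],[55,5],[56,4],[57,3],[58,1],[60,0],[60,5],[61,5],[64,1],[65,2],[66,1],[67,2],[68,1],[69,2],[70,3],[71,5]]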